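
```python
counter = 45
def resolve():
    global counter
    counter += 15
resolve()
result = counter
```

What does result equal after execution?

Step 1: counter = 45 globally.
Step 2: resolve() modifies global counter: counter += 15 = 60.
Step 3: result = 60

The answer is 60.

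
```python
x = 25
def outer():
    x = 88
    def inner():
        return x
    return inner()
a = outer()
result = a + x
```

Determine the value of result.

Step 1: outer() has local x = 88. inner() reads from enclosing.
Step 2: outer() returns 88. Global x = 25 unchanged.
Step 3: result = 88 + 25 = 113

The answer is 113.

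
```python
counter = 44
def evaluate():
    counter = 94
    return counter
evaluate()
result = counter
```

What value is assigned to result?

Step 1: counter = 44 globally.
Step 2: evaluate() creates a LOCAL counter = 94 (no global keyword!).
Step 3: The global counter is unchanged. result = 44

The answer is 44.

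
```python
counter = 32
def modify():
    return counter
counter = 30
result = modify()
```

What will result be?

Step 1: counter is first set to 32, then reassigned to 30.
Step 2: modify() is called after the reassignment, so it looks up the current global counter = 30.
Step 3: result = 30

The answer is 30.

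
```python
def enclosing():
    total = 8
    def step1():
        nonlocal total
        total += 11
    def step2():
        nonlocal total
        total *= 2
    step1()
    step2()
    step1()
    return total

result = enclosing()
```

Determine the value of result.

Step 1: total = 8.
Step 2: step1(): total = 8 + 11 = 19.
Step 3: step2(): total = 19 * 2 = 38.
Step 4: step1(): total = 38 + 11 = 49. result = 49

The answer is 49.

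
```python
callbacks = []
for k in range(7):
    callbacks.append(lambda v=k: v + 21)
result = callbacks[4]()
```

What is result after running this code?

Step 1: Default argument v=k captures k's value at definition time.
Step 2: callbacks[4] was defined when k = 4, so v defaults to 4.
Step 3: result = 4 + 21 = 25 (default arg fixes the late binding issue)

The answer is 25.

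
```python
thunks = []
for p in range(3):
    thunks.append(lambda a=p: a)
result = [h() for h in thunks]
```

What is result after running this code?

Step 1: Default arg a=p captures p at each iteration.
Step 2: Each lambda has its own default: 0, 1, ..., 2.
Step 3: result = [0, 1, 2]

The answer is [0, 1, 2].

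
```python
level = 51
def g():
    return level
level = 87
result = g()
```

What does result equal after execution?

Step 1: level is first set to 51, then reassigned to 87.
Step 2: g() is called after the reassignment, so it looks up the current global level = 87.
Step 3: result = 87

The answer is 87.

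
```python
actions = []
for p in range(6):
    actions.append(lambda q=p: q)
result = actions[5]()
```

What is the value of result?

Step 1: Default argument q=p captures p's value at each iteration.
Step 2: actions[5] captured q = 5 when p was 5.
Step 3: result = 5

The answer is 5.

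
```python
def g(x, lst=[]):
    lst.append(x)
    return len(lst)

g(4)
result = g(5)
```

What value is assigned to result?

Step 1: Mutable default list persists between calls.
Step 2: First call: lst = [4], len = 1. Second call: lst = [4, 5], len = 2.
Step 3: result = 2

The answer is 2.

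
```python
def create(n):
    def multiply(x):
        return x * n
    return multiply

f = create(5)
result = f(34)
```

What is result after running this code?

Step 1: create(5) returns multiply closure with n = 5.
Step 2: f(34) computes 34 * 5 = 170.
Step 3: result = 170

The answer is 170.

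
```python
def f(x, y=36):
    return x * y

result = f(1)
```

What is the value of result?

Step 1: f(1) uses default y = 36.
Step 2: Returns 1 * 36 = 36.
Step 3: result = 36

The answer is 36.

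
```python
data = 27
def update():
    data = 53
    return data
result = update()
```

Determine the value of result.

Step 1: Global data = 27.
Step 2: update() creates local data = 53, shadowing the global.
Step 3: Returns local data = 53. result = 53

The answer is 53.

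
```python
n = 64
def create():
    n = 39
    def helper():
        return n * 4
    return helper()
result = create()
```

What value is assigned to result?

Step 1: create() shadows global n with n = 39.
Step 2: helper() finds n = 39 in enclosing scope, computes 39 * 4 = 156.
Step 3: result = 156

The answer is 156.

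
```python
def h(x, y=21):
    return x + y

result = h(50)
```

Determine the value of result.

Step 1: h(50) uses default y = 21.
Step 2: Returns 50 + 21 = 71.
Step 3: result = 71

The answer is 71.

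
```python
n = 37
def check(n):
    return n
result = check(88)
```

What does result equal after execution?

Step 1: Global n = 37.
Step 2: check(88) takes parameter n = 88, which shadows the global.
Step 3: result = 88

The answer is 88.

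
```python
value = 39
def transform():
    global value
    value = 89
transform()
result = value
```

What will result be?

Step 1: value = 39 globally.
Step 2: transform() declares global value and sets it to 89.
Step 3: After transform(), global value = 89. result = 89

The answer is 89.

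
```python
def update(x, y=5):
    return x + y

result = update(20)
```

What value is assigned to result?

Step 1: update(20) uses default y = 5.
Step 2: Returns 20 + 5 = 25.
Step 3: result = 25

The answer is 25.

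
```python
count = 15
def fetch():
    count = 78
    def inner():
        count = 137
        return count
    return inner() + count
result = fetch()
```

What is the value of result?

Step 1: fetch() has local count = 78. inner() has local count = 137.
Step 2: inner() returns its local count = 137.
Step 3: fetch() returns 137 + its own count (78) = 215

The answer is 215.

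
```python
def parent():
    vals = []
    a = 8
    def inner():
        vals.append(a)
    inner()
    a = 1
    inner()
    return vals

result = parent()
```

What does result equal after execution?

Step 1: a = 8. inner() appends current a to vals.
Step 2: First inner(): appends 8. Then a = 1.
Step 3: Second inner(): appends 1 (closure sees updated a). result = [8, 1]

The answer is [8, 1].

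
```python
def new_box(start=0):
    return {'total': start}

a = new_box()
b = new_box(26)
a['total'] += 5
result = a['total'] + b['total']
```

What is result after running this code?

Step 1: new_box() returns a new dict each call (immutable default 0).
Step 2: a = {'total': 0}, b = {'total': 26}.
Step 3: a['total'] += 5 = 5. result = 5 + 26 = 31

The answer is 31.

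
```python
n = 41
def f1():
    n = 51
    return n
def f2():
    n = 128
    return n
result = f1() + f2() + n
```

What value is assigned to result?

Step 1: Each function shadows global n with its own local.
Step 2: f1() returns 51, f2() returns 128.
Step 3: Global n = 41 is unchanged. result = 51 + 128 + 41 = 220

The answer is 220.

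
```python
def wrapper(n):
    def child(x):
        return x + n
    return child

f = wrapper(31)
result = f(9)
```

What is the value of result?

Step 1: wrapper(31) creates a closure that captures n = 31.
Step 2: f(9) calls the closure with x = 9, returning 9 + 31 = 40.
Step 3: result = 40

The answer is 40.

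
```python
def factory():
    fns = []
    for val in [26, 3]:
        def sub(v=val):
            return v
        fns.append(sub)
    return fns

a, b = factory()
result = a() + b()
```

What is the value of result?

Step 1: Default argument v=val captures val at each iteration.
Step 2: a() returns 26 (captured at first iteration), b() returns 3 (captured at second).
Step 3: result = 26 + 3 = 29

The answer is 29.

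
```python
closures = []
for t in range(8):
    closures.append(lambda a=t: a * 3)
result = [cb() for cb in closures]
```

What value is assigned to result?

Step 1: Default arg a=t captures t at each iteration.
Step 2: closures[k] has a defaulting to k, returns k * 3.
Step 3: result = [0, 3, 6, 9, 12, 15, 18, 21]

The answer is [0, 3, 6, 9, 12, 15, 18, 21].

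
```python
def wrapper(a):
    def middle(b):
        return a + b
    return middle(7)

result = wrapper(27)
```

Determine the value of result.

Step 1: wrapper(27) passes a = 27.
Step 2: middle(7) has b = 7, reads a = 27 from enclosing.
Step 3: result = 27 + 7 = 34

The answer is 34.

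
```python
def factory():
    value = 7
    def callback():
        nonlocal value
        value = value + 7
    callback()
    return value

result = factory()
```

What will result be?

Step 1: factory() sets value = 7.
Step 2: callback() uses nonlocal to modify value in factory's scope: value = 7 + 7 = 14.
Step 3: factory() returns the modified value = 14

The answer is 14.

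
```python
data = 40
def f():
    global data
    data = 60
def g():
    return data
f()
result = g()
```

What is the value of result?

Step 1: data = 40.
Step 2: f() sets global data = 60.
Step 3: g() reads global data = 60. result = 60

The answer is 60.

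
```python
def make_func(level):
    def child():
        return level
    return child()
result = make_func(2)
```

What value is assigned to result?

Step 1: make_func(2) binds parameter level = 2.
Step 2: child() looks up level in enclosing scope and finds the parameter level = 2.
Step 3: result = 2

The answer is 2.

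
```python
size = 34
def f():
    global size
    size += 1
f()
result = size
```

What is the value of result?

Step 1: size = 34 globally.
Step 2: f() modifies global size: size += 1 = 35.
Step 3: result = 35

The answer is 35.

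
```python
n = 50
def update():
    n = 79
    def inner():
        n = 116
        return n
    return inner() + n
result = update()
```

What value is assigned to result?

Step 1: update() has local n = 79. inner() has local n = 116.
Step 2: inner() returns its local n = 116.
Step 3: update() returns 116 + its own n (79) = 195

The answer is 195.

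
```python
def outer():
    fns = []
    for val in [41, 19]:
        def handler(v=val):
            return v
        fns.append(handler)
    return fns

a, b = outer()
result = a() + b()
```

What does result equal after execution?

Step 1: Default argument v=val captures val at each iteration.
Step 2: a() returns 41 (captured at first iteration), b() returns 19 (captured at second).
Step 3: result = 41 + 19 = 60

The answer is 60.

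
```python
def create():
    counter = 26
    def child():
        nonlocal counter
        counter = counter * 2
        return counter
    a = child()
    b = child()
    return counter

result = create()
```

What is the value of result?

Step 1: counter starts at 26.
Step 2: First child(): counter = 26 * 2 = 52.
Step 3: Second child(): counter = 52 * 2 = 104.
Step 4: result = 104

The answer is 104.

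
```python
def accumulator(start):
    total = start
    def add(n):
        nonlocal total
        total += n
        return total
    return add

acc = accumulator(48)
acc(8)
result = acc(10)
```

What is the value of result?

Step 1: accumulator(48) creates closure with total = 48.
Step 2: First acc(8): total = 48 + 8 = 56.
Step 3: Second acc(10): total = 56 + 10 = 66. result = 66

The answer is 66.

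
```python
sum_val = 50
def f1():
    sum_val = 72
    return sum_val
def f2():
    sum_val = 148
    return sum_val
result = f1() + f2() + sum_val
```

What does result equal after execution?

Step 1: Each function shadows global sum_val with its own local.
Step 2: f1() returns 72, f2() returns 148.
Step 3: Global sum_val = 50 is unchanged. result = 72 + 148 + 50 = 270

The answer is 270.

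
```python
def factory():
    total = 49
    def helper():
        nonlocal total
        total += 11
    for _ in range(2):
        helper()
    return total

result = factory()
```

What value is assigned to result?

Step 1: total = 49.
Step 2: helper() is called 2 times in a loop, each adding 11 via nonlocal.
Step 3: total = 49 + 11 * 2 = 71

The answer is 71.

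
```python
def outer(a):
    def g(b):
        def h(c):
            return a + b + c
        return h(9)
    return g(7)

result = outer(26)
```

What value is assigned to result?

Step 1: a = 26, b = 7, c = 9 across three nested scopes.
Step 2: h() accesses all three via LEGB rule.
Step 3: result = 26 + 7 + 9 = 42

The answer is 42.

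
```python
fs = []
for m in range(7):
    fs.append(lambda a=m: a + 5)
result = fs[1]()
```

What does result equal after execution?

Step 1: Default argument a=m captures m's value at definition time.
Step 2: fs[1] was defined when m = 1, so a defaults to 1.
Step 3: result = 1 + 5 = 6 (default arg fixes the late binding issue)

The answer is 6.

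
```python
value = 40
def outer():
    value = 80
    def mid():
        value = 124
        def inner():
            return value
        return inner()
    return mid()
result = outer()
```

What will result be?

Step 1: Three levels of shadowing: global 40, outer 80, mid 124.
Step 2: inner() finds value = 124 in enclosing mid() scope.
Step 3: result = 124

The answer is 124.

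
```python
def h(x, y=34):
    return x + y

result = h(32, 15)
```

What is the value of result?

Step 1: h(32, 15) overrides default y with 15.
Step 2: Returns 32 + 15 = 47.
Step 3: result = 47

The answer is 47.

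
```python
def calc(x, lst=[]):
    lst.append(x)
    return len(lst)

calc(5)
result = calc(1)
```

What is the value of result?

Step 1: Mutable default list persists between calls.
Step 2: First call: lst = [5], len = 1. Second call: lst = [5, 1], len = 2.
Step 3: result = 2

The answer is 2.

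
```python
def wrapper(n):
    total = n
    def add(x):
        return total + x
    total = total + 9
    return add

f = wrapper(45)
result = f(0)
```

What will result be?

Step 1: wrapper(45) sets total = 45, then total = 45 + 9 = 54.
Step 2: Closures capture by reference, so add sees total = 54.
Step 3: f(0) returns 54 + 0 = 54

The answer is 54.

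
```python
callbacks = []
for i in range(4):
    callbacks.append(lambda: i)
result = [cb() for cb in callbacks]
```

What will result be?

Step 1: All 4 lambdas share the same variable i.
Step 2: After the loop, i = 3.
Step 3: Each call returns 3. result = [3, 3, 3, 3]

The answer is [3, 3, 3, 3].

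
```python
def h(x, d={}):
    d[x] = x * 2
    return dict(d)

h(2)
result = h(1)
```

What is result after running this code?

Step 1: Mutable default dict is shared across calls.
Step 2: First call adds 2: 4. Second call adds 1: 2.
Step 3: result = {2: 4, 1: 2}

The answer is {2: 4, 1: 2}.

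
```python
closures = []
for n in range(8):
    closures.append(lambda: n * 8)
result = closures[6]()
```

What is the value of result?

Step 1: All lambdas reference the same variable n (late binding).
Step 2: After the loop, n = 7. Every lambda returns n * 8.
Step 3: closures[6]() = 7 * 8 = 56

The answer is 56.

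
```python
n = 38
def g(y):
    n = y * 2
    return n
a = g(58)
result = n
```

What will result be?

Step 1: Global n = 38.
Step 2: g(58) creates local n = 58 * 2 = 116.
Step 3: Global n unchanged because no global keyword. result = 38

The answer is 38.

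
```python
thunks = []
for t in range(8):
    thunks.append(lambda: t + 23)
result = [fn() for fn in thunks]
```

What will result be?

Step 1: All lambdas capture t by reference. After the loop, t = 7.
Step 2: Each call returns 7 + 23 = 30.
Step 3: result = [30, 30, 30, 30, 30, 30, 30, 30]

The answer is [30, 30, 30, 30, 30, 30, 30, 30].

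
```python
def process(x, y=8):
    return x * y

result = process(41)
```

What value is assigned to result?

Step 1: process(41) uses default y = 8.
Step 2: Returns 41 * 8 = 328.
Step 3: result = 328

The answer is 328.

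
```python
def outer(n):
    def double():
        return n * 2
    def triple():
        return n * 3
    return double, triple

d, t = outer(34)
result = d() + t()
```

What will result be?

Step 1: Both closures capture the same n = 34.
Step 2: d() = 34 * 2 = 68, t() = 34 * 3 = 102.
Step 3: result = 68 + 102 = 170

The answer is 170.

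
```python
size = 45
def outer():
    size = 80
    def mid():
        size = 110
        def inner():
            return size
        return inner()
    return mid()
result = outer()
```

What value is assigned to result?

Step 1: Three levels of shadowing: global 45, outer 80, mid 110.
Step 2: inner() finds size = 110 in enclosing mid() scope.
Step 3: result = 110

The answer is 110.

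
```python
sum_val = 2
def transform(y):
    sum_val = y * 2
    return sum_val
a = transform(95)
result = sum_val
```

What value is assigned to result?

Step 1: Global sum_val = 2.
Step 2: transform(95) creates local sum_val = 95 * 2 = 190.
Step 3: Global sum_val unchanged because no global keyword. result = 2

The answer is 2.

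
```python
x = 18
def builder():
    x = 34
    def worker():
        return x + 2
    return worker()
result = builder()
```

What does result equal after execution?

Step 1: builder() shadows global x with x = 34.
Step 2: worker() finds x = 34 in enclosing scope, computes 34 + 2 = 36.
Step 3: result = 36

The answer is 36.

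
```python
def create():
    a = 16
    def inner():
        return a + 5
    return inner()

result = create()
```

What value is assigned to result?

Step 1: create() defines a = 16.
Step 2: inner() reads a = 16 from enclosing scope, returns 16 + 5 = 21.
Step 3: result = 21

The answer is 21.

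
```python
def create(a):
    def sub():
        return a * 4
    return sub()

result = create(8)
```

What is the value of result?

Step 1: create(8) binds parameter a = 8.
Step 2: sub() accesses a = 8 from enclosing scope.
Step 3: result = 8 * 4 = 32

The answer is 32.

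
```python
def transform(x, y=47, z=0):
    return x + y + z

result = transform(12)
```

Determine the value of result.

Step 1: transform(12) uses defaults y = 47, z = 0.
Step 2: Returns 12 + 47 + 0 = 59.
Step 3: result = 59

The answer is 59.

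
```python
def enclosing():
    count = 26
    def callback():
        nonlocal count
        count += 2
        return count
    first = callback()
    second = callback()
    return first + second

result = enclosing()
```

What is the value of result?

Step 1: count starts at 26.
Step 2: First call: count = 26 + 2 = 28, returns 28.
Step 3: Second call: count = 28 + 2 = 30, returns 30.
Step 4: result = 28 + 30 = 58

The answer is 58.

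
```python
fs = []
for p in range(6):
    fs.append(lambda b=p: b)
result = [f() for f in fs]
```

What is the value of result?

Step 1: Default arg b=p captures p at each iteration.
Step 2: Each lambda has its own default: 0, 1, ..., 5.
Step 3: result = [0, 1, 2, 3, 4, 5]

The answer is [0, 1, 2, 3, 4, 5].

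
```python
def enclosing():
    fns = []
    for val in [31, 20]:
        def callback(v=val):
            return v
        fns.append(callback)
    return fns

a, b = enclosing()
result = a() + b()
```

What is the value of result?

Step 1: Default argument v=val captures val at each iteration.
Step 2: a() returns 31 (captured at first iteration), b() returns 20 (captured at second).
Step 3: result = 31 + 20 = 51

The answer is 51.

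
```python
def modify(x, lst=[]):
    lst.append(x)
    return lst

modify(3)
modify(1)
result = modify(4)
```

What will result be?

Step 1: Mutable default argument gotcha! The list [] is created once.
Step 2: Each call appends to the SAME list: [3], [3, 1], [3, 1, 4].
Step 3: result = [3, 1, 4]

The answer is [3, 1, 4].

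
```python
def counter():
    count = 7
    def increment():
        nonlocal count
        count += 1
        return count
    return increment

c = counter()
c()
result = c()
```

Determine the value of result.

Step 1: counter() creates closure with count = 7.
Step 2: Each c() call increments count via nonlocal. After 2 calls: 7 + 2 = 9.
Step 3: result = 9

The answer is 9.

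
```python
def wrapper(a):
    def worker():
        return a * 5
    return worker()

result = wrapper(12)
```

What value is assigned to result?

Step 1: wrapper(12) binds parameter a = 12.
Step 2: worker() accesses a = 12 from enclosing scope.
Step 3: result = 12 * 5 = 60

The answer is 60.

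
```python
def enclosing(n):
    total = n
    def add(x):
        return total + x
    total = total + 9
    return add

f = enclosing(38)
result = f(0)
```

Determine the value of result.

Step 1: enclosing(38) sets total = 38, then total = 38 + 9 = 47.
Step 2: Closures capture by reference, so add sees total = 47.
Step 3: f(0) returns 47 + 0 = 47

The answer is 47.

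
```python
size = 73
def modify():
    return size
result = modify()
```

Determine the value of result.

Step 1: size = 73 is defined in the global scope.
Step 2: modify() looks up size. No local size exists, so Python checks the global scope via LEGB rule and finds size = 73.
Step 3: result = 73

The answer is 73.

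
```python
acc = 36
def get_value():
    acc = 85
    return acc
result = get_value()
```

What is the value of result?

Step 1: Global acc = 36.
Step 2: get_value() creates local acc = 85, shadowing the global.
Step 3: Returns local acc = 85. result = 85

The answer is 85.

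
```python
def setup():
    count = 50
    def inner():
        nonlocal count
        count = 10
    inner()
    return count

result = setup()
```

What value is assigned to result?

Step 1: setup() sets count = 50.
Step 2: inner() uses nonlocal to reassign count = 10.
Step 3: result = 10

The answer is 10.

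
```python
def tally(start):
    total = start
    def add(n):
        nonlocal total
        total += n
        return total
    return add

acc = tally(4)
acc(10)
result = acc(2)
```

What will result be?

Step 1: tally(4) creates closure with total = 4.
Step 2: First acc(10): total = 4 + 10 = 14.
Step 3: Second acc(2): total = 14 + 2 = 16. result = 16

The answer is 16.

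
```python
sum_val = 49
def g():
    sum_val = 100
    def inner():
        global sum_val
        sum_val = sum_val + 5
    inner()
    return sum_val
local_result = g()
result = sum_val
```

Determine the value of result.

Step 1: Global sum_val = 49. g() creates local sum_val = 100.
Step 2: inner() declares global sum_val and adds 5: global sum_val = 49 + 5 = 54.
Step 3: g() returns its local sum_val = 100 (unaffected by inner).
Step 4: result = global sum_val = 54

The answer is 54.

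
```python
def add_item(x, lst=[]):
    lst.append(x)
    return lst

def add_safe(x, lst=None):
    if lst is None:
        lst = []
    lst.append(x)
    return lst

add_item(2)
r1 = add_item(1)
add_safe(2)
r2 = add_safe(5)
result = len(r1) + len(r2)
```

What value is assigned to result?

Step 1: add_item shares mutable default: after 2 calls, lst = [2, 1], len = 2.
Step 2: add_safe creates fresh list each time: r2 = [5], len = 1.
Step 3: result = 2 + 1 = 3

The answer is 3.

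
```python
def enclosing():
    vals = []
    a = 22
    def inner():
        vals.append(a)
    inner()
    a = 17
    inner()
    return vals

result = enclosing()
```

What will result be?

Step 1: a = 22. inner() appends current a to vals.
Step 2: First inner(): appends 22. Then a = 17.
Step 3: Second inner(): appends 17 (closure sees updated a). result = [22, 17]

The answer is [22, 17].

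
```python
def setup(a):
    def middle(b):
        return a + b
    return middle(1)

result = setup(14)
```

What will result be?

Step 1: setup(14) passes a = 14.
Step 2: middle(1) has b = 1, reads a = 14 from enclosing.
Step 3: result = 14 + 1 = 15

The answer is 15.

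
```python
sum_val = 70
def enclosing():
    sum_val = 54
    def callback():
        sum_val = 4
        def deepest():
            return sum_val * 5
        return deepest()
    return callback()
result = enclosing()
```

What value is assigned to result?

Step 1: deepest() looks up sum_val through LEGB: not local, finds sum_val = 4 in enclosing callback().
Step 2: Returns 4 * 5 = 20.
Step 3: result = 20

The answer is 20.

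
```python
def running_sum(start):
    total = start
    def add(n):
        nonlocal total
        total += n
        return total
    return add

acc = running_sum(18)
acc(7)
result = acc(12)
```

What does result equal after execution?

Step 1: running_sum(18) creates closure with total = 18.
Step 2: First acc(7): total = 18 + 7 = 25.
Step 3: Second acc(12): total = 25 + 12 = 37. result = 37

The answer is 37.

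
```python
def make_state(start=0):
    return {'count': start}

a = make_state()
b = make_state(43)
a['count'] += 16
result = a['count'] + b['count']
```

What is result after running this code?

Step 1: make_state() returns a new dict each call (immutable default 0).
Step 2: a = {'count': 0}, b = {'count': 43}.
Step 3: a['count'] += 16 = 16. result = 16 + 43 = 59

The answer is 59.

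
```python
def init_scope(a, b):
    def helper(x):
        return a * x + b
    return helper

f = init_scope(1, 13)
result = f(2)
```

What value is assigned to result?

Step 1: init_scope(1, 13) captures a = 1, b = 13.
Step 2: f(2) computes 1 * 2 + 13 = 15.
Step 3: result = 15

The answer is 15.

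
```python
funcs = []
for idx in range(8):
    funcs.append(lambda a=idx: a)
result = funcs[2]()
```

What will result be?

Step 1: Default argument a=idx captures idx's value at each iteration.
Step 2: funcs[2] captured a = 2 when idx was 2.
Step 3: result = 2

The answer is 2.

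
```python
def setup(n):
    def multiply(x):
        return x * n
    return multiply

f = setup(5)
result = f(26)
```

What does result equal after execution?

Step 1: setup(5) returns multiply closure with n = 5.
Step 2: f(26) computes 26 * 5 = 130.
Step 3: result = 130

The answer is 130.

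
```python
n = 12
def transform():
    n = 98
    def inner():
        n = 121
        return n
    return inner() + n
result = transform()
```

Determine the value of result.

Step 1: transform() has local n = 98. inner() has local n = 121.
Step 2: inner() returns its local n = 121.
Step 3: transform() returns 121 + its own n (98) = 219

The answer is 219.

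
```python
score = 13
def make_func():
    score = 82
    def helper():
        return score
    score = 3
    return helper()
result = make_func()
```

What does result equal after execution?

Step 1: make_func() sets score = 82, then later score = 3.
Step 2: helper() is called after score is reassigned to 3. Closures capture variables by reference, not by value.
Step 3: result = 3

The answer is 3.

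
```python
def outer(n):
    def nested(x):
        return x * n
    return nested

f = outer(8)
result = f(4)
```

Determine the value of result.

Step 1: outer(8) creates a closure capturing n = 8.
Step 2: f(4) computes 4 * 8 = 32.
Step 3: result = 32

The answer is 32.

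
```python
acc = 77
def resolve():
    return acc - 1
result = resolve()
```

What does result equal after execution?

Step 1: acc = 77 is defined globally.
Step 2: resolve() looks up acc from global scope = 77, then computes 77 - 1 = 76.
Step 3: result = 76

The answer is 76.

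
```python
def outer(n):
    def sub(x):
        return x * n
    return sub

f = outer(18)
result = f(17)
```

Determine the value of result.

Step 1: outer(18) creates a closure capturing n = 18.
Step 2: f(17) computes 17 * 18 = 306.
Step 3: result = 306

The answer is 306.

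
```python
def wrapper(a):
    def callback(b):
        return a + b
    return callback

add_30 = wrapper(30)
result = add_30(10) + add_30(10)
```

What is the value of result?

Step 1: add_30 captures a = 30.
Step 2: add_30(10) = 30 + 10 = 40, called twice.
Step 3: result = 40 + 40 = 80

The answer is 80.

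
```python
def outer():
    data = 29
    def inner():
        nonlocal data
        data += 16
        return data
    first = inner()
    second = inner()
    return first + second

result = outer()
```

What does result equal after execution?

Step 1: data starts at 29.
Step 2: First call: data = 29 + 16 = 45, returns 45.
Step 3: Second call: data = 45 + 16 = 61, returns 61.
Step 4: result = 45 + 61 = 106

The answer is 106.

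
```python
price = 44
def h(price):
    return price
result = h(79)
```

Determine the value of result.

Step 1: Global price = 44.
Step 2: h(79) takes parameter price = 79, which shadows the global.
Step 3: result = 79

The answer is 79.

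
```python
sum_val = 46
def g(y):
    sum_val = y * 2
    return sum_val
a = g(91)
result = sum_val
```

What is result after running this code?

Step 1: Global sum_val = 46.
Step 2: g(91) creates local sum_val = 91 * 2 = 182.
Step 3: Global sum_val unchanged because no global keyword. result = 46

The answer is 46.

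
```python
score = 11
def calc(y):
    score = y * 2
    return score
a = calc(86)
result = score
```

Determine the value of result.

Step 1: Global score = 11.
Step 2: calc(86) creates local score = 86 * 2 = 172.
Step 3: Global score unchanged because no global keyword. result = 11

The answer is 11.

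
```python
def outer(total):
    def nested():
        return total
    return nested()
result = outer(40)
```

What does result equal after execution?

Step 1: outer(40) binds parameter total = 40.
Step 2: nested() looks up total in enclosing scope and finds the parameter total = 40.
Step 3: result = 40

The answer is 40.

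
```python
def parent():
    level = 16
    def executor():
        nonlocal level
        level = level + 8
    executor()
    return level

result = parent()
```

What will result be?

Step 1: parent() sets level = 16.
Step 2: executor() uses nonlocal to modify level in parent's scope: level = 16 + 8 = 24.
Step 3: parent() returns the modified level = 24

The answer is 24.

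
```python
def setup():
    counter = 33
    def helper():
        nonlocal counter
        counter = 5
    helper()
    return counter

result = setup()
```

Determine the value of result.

Step 1: setup() sets counter = 33.
Step 2: helper() uses nonlocal to reassign counter = 5.
Step 3: result = 5

The answer is 5.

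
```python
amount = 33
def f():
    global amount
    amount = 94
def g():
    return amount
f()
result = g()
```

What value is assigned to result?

Step 1: amount = 33.
Step 2: f() sets global amount = 94.
Step 3: g() reads global amount = 94. result = 94

The answer is 94.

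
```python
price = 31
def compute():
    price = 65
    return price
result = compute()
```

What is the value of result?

Step 1: Global price = 31.
Step 2: compute() creates local price = 65, shadowing the global.
Step 3: Returns local price = 65. result = 65

The answer is 65.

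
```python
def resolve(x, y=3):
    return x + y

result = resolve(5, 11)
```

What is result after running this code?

Step 1: resolve(5, 11) overrides default y with 11.
Step 2: Returns 5 + 11 = 16.
Step 3: result = 16

The answer is 16.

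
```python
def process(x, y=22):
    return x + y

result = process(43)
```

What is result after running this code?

Step 1: process(43) uses default y = 22.
Step 2: Returns 43 + 22 = 65.
Step 3: result = 65

The answer is 65.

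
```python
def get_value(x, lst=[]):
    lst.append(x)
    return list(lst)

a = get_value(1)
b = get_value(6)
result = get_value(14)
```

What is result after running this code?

Step 1: Default list is shared. list() creates copies for return values.
Step 2: Internal list grows: [1] -> [1, 6] -> [1, 6, 14].
Step 3: result = [1, 6, 14]

The answer is [1, 6, 14].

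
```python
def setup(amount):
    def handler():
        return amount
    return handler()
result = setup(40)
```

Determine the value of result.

Step 1: setup(40) binds parameter amount = 40.
Step 2: handler() looks up amount in enclosing scope and finds the parameter amount = 40.
Step 3: result = 40

The answer is 40.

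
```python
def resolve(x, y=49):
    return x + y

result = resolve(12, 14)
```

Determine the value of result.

Step 1: resolve(12, 14) overrides default y with 14.
Step 2: Returns 12 + 14 = 26.
Step 3: result = 26

The answer is 26.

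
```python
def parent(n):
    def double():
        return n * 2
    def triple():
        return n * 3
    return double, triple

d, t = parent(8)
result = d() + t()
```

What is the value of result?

Step 1: Both closures capture the same n = 8.
Step 2: d() = 8 * 2 = 16, t() = 8 * 3 = 24.
Step 3: result = 16 + 24 = 40

The answer is 40.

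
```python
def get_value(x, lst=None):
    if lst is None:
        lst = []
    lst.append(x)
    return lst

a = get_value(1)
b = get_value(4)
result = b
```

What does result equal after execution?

Step 1: None default with guard creates a NEW list each call.
Step 2: a = [1] (fresh list). b = [4] (another fresh list).
Step 3: result = [4] (this is the fix for mutable default)

The answer is [4].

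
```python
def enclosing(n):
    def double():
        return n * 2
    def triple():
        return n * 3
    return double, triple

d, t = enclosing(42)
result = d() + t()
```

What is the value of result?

Step 1: Both closures capture the same n = 42.
Step 2: d() = 42 * 2 = 84, t() = 42 * 3 = 126.
Step 3: result = 84 + 126 = 210

The answer is 210.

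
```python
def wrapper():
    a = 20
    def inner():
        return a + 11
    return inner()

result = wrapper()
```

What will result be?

Step 1: wrapper() defines a = 20.
Step 2: inner() reads a = 20 from enclosing scope, returns 20 + 11 = 31.
Step 3: result = 31

The answer is 31.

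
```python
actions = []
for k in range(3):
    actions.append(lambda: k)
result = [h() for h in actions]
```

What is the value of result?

Step 1: All 3 lambdas share the same variable k.
Step 2: After the loop, k = 2.
Step 3: Each call returns 2. result = [2, 2, 2]

The answer is [2, 2, 2].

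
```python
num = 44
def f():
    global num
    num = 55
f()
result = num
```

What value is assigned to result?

Step 1: num = 44 globally.
Step 2: f() declares global num and sets it to 55.
Step 3: After f(), global num = 55. result = 55

The answer is 55.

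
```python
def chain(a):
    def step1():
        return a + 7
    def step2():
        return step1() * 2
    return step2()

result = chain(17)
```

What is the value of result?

Step 1: chain(17) captures a = 17.
Step 2: step2() calls step1() which returns 17 + 7 = 24.
Step 3: step2() returns 24 * 2 = 48

The answer is 48.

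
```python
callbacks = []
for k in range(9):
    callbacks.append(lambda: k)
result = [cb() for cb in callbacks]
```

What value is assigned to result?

Step 1: All 9 lambdas share the same variable k.
Step 2: After the loop, k = 8.
Step 3: Each call returns 8. result = [8, 8, 8, 8, 8, 8, 8, 8, 8]

The answer is [8, 8, 8, 8, 8, 8, 8, 8, 8].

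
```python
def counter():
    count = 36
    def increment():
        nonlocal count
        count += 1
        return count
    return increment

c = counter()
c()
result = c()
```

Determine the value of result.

Step 1: counter() creates closure with count = 36.
Step 2: Each c() call increments count via nonlocal. After 2 calls: 36 + 2 = 38.
Step 3: result = 38

The answer is 38.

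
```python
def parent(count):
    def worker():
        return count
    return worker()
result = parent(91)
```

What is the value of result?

Step 1: parent(91) binds parameter count = 91.
Step 2: worker() looks up count in enclosing scope and finds the parameter count = 91.
Step 3: result = 91

The answer is 91.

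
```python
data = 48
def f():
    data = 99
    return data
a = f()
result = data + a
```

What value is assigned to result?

Step 1: Global data = 48. f() returns local data = 99.
Step 2: a = 99. Global data still = 48.
Step 3: result = 48 + 99 = 147

The answer is 147.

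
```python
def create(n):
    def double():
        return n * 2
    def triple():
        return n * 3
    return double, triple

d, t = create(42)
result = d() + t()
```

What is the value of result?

Step 1: Both closures capture the same n = 42.
Step 2: d() = 42 * 2 = 84, t() = 42 * 3 = 126.
Step 3: result = 84 + 126 = 210

The answer is 210.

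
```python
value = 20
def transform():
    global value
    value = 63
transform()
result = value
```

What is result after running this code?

Step 1: value = 20 globally.
Step 2: transform() declares global value and sets it to 63.
Step 3: After transform(), global value = 63. result = 63

The answer is 63.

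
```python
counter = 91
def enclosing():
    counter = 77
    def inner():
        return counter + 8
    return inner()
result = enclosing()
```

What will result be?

Step 1: enclosing() shadows global counter with counter = 77.
Step 2: inner() finds counter = 77 in enclosing scope, computes 77 + 8 = 85.
Step 3: result = 85

The answer is 85.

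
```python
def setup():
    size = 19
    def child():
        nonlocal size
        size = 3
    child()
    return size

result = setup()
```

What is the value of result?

Step 1: setup() sets size = 19.
Step 2: child() uses nonlocal to reassign size = 3.
Step 3: result = 3

The answer is 3.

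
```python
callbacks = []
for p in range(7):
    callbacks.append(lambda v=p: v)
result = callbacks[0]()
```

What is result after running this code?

Step 1: Default argument v=p captures p's value at each iteration.
Step 2: callbacks[0] captured v = 0 when p was 0.
Step 3: result = 0

The answer is 0.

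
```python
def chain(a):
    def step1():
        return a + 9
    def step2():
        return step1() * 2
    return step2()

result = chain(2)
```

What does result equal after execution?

Step 1: chain(2) captures a = 2.
Step 2: step2() calls step1() which returns 2 + 9 = 11.
Step 3: step2() returns 11 * 2 = 22

The answer is 22.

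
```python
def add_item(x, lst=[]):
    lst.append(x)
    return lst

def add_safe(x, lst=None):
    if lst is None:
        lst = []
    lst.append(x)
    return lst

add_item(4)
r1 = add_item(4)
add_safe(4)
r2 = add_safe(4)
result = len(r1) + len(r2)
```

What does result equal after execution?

Step 1: add_item shares mutable default: after 2 calls, lst = [4, 4], len = 2.
Step 2: add_safe creates fresh list each time: r2 = [4], len = 1.
Step 3: result = 2 + 1 = 3

The answer is 3.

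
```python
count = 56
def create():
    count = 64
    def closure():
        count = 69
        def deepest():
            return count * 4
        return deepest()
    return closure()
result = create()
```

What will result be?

Step 1: deepest() looks up count through LEGB: not local, finds count = 69 in enclosing closure().
Step 2: Returns 69 * 4 = 276.
Step 3: result = 276

The answer is 276.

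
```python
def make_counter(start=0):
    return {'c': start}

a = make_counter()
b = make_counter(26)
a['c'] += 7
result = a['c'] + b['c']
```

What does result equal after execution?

Step 1: make_counter() returns a new dict each call (immutable default 0).
Step 2: a = {'c': 0}, b = {'c': 26}.
Step 3: a['c'] += 7 = 7. result = 7 + 26 = 33

The answer is 33.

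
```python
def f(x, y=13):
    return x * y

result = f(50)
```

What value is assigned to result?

Step 1: f(50) uses default y = 13.
Step 2: Returns 50 * 13 = 650.
Step 3: result = 650

The answer is 650.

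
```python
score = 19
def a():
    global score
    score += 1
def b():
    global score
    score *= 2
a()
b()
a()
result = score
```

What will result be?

Step 1: score = 19.
Step 2: a(): score = 19 + 1 = 20.
Step 3: b(): score = 20 * 2 = 40.
Step 4: a(): score = 40 + 1 = 41

The answer is 41.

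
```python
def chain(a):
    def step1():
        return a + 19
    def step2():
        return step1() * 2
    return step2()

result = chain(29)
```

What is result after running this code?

Step 1: chain(29) captures a = 29.
Step 2: step2() calls step1() which returns 29 + 19 = 48.
Step 3: step2() returns 48 * 2 = 96

The answer is 96.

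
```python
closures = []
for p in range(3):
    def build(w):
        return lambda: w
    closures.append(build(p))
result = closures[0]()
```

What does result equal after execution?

Step 1: build(p) creates a new scope capturing w = p at call time.
Step 2: closures[0] = build(0), so its lambda captures w = 0.
Step 3: result = 0 (closure factory fixes late binding)

The answer is 0.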